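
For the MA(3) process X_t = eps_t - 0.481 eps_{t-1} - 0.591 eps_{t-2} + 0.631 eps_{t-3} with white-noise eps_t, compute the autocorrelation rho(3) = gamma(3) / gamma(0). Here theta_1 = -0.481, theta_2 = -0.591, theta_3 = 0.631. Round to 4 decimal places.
\rho(3) = 0.3189

For an MA(q) process with theta_0 = 1, the autocovariance is
  gamma(k) = sigma^2 * sum_{i=0..q-k} theta_i * theta_{i+k},
and rho(k) = gamma(k) / gamma(0). Sigma^2 cancels.
  numerator   = (1)*(0.631) = 0.631.
  denominator = (1)^2 + (-0.481)^2 + (-0.591)^2 + (0.631)^2 = 1.978803.
  rho(3) = 0.631 / 1.978803 = 0.3189.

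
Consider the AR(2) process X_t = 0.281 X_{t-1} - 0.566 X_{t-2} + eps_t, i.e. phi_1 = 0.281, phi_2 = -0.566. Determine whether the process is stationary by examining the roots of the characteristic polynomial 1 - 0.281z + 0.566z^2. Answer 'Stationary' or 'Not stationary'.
\text{Stationary}

The AR(p) characteristic polynomial is P(z) = 1 - 0.281z + 0.566z^2.
Stationarity requires all roots to lie outside the unit circle, i.e. |z| > 1 for every root.
Set 1 + (-0.281) z + (0.566) z^2 = 0, i.e. a z^2 + b z + c = 0 with a = 0.566, b = -0.281, c = 1.
Discriminant D = b^2 - 4ac = (-0.281)^2 - 4*(0.566)*1 = 0.078961 - (2.264) = -2.185039.
D < 0, so the roots are the complex-conjugate pair z = (-b +/- i sqrt(-D)) / (2a) = 0.2482 +/- 1.3058i.
For a conjugate pair |z|^2 = z * conj(z) = (product of roots) = c/a = 1/(0.566) = 1.766784, so |z| = sqrt(1.766784) = 1.3292 for both roots.
Moduli of all roots: 1.3292, 1.3292.
All moduli strictly greater than 1? Yes.
Verdict: Stationary.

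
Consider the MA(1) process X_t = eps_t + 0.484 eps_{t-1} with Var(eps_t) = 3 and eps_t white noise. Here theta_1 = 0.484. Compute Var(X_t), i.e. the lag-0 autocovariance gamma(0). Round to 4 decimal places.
\gamma(0) = 3.7028

For an MA(q) process X_t = eps_t + sum_i theta_i eps_{t-i} with
Var(eps_t) = sigma^2, the variance is
  gamma(0) = sigma^2 * (1 + sum_i theta_i^2).
  sum_i theta_i^2 = (0.484)^2 = 0.234256.
  gamma(0) = 3 * (1 + 0.234256) = 3 * 1.234256 = 3.702768, which rounds to 3.7028.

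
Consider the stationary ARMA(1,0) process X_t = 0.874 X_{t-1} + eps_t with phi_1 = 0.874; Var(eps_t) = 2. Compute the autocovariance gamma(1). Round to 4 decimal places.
\gamma(1) = 7.4029

Multiply the model equation by X_{t-k} and take expectations. With theta_0 = psi_0 = 1 and psi_j the MA(infinity) weights, this gives
  gamma(k) - sum_i phi_i gamma(k-i) = c_k,
  c_k = sigma^2 * sum_{j=k..q} theta_j psi_{j-k}   (c_k = 0 for k > q),
using gamma(-m) = gamma(m).
Pure AR (q = 0): c_0 = sigma^2 = 2, c_k = 0 for k >= 1.
Equations for k = 0 and k = 1 (AR order 1):
  gamma(0) = phi_1 gamma(1) + c_0
  gamma(1) = phi_1 gamma(0) + c_1
Substituting the second into the first: gamma(0) (1 - phi_1^2) = c_0 + phi_1 c_1, so
  gamma(0) = c_0 / (1 - phi_1^2) = 2 / (1 - (0.874)^2) = 2 / 0.236124 = 8.470126.
  gamma(1) = phi_1 gamma(0) = (0.874)(8.470126) = 7.40289.
Therefore gamma(1) = 7.4029 (to 4 decimal places).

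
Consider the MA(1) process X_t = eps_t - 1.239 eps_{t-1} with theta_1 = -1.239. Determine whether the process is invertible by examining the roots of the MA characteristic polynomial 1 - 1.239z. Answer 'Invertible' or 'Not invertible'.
\text{Not invertible}

The MA(q) characteristic polynomial is P(z) = 1 - 1.239z.
Invertibility requires all roots to lie outside the unit circle, i.e. |z| > 1 for every root.
This is linear in z: 1 + (-1.239) z = 0  =>  z = -1/(-1.239) = 0.807103,  |z| = 0.807103.
Moduli of all roots: 0.8071.
All moduli strictly greater than 1? No.
Verdict: Not invertible.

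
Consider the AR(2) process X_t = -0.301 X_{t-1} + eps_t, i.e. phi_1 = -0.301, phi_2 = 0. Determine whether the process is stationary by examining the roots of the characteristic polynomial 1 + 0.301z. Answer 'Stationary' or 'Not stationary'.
\text{Stationary}

The AR(p) characteristic polynomial is P(z) = 1 + 0.301z.
Stationarity requires all roots to lie outside the unit circle, i.e. |z| > 1 for every root.
This is linear in z: 1 + (0.301) z = 0  =>  z = -1/(0.301) = -3.322259,  |z| = 3.322259.
Moduli of all roots: 3.3223.
All moduli strictly greater than 1? Yes.
Verdict: Stationary.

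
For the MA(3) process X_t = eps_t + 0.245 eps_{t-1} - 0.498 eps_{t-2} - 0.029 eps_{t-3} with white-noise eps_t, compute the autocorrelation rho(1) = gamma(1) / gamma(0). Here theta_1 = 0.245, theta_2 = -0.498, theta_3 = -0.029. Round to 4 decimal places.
\rho(1) = 0.1050

For an MA(q) process with theta_0 = 1, the autocovariance is
  gamma(k) = sigma^2 * sum_{i=0..q-k} theta_i * theta_{i+k},
and rho(k) = gamma(k) / gamma(0). Sigma^2 cancels.
  numerator   = (1)*(0.245) + (0.245)*(-0.498) + (-0.498)*(-0.029) = 0.137432.
  denominator = (1)^2 + (0.245)^2 + (-0.498)^2 + (-0.029)^2 = 1.30887.
  rho(1) = 0.137432 / 1.30887 = 0.1050.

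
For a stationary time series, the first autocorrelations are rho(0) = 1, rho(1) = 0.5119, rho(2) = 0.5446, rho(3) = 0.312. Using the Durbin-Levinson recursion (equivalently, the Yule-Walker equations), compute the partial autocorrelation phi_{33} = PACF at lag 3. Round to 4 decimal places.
\phi_{33} = -0.0890

The PACF at lag k is phi_{kk}, the last component of the solution
to the Yule-Walker system G_k phi = r_k where
  (G_k)_{ij} = rho(|i - j|), (r_k)_i = rho(i), i,j = 1..k.
Equivalently, Durbin-Levinson gives phi_{kk} iteratively:
  phi_{11} = rho(1)
  phi_{kk} = [rho(k) - sum_{j=1..k-1} phi_{k-1,j} rho(k-j)]
            / [1 - sum_{j=1..k-1} phi_{k-1,j} rho(j)],
  phi_{k,j} = phi_{k-1,j} - phi_{kk} phi_{k-1,k-j},  j = 1..k-1.
Step k = 1:
  phi_11 = rho(1) = 0.5119.
Step k = 2:
  phi_22 = [rho(2) - phi_11 rho(1)] / [1 - phi_11 rho(1)] = [0.5446 - (0.5119)(0.5119)] / [1 - (0.5119)(0.5119)]
         = 0.28255839 / 0.73795839 = 0.382892.
  Update: phi_21 = phi_11 - phi_22 phi_11 = 0.5119 - (0.382892)(0.5119) = 0.315898.
Step k = 3:
  phi_33 = [rho(3) - phi_21 rho(2) - phi_22 rho(1)] / [1 - phi_21 rho(1) - phi_22 rho(2)]
    numerator   = 0.312 - (0.315898)(0.5446) - (0.382892)(0.5119) = -0.05604025
    denominator = 1 - (0.315898)(0.5119) - (0.382892)(0.5446) = 0.62976903
  phi_33 = -0.05604025 / 0.62976903 = -0.089.
Therefore phi_{33} = -0.0890.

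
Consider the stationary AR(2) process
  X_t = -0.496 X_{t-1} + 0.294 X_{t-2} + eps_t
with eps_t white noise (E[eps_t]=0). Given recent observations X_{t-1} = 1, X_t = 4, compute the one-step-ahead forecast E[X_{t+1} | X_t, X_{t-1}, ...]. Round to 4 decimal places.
E[X_{t+1} \mid \mathcal F_t] = -1.6900

For an AR(p) model X_t = c + sum_i phi_i X_{t-i} + eps_t, the
one-step-ahead conditional mean is
  E[X_{t+1} | X_t, ...] = c + sum_i phi_i X_{t+1-i}.
Substitute known values:
  E[X_{t+1} | ...] = (-0.496) * (4) + (0.294) * (1)
                   = -1.6900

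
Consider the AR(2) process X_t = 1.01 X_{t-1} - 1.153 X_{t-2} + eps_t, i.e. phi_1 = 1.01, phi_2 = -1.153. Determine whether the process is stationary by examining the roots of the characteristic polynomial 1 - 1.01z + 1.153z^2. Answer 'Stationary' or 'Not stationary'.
\text{Not stationary}

The AR(p) characteristic polynomial is P(z) = 1 - 1.01z + 1.153z^2.
Stationarity requires all roots to lie outside the unit circle, i.e. |z| > 1 for every root.
Set 1 + (-1.01) z + (1.153) z^2 = 0, i.e. a z^2 + b z + c = 0 with a = 1.153, b = -1.01, c = 1.
Discriminant D = b^2 - 4ac = (-1.01)^2 - 4*(1.153)*1 = 1.0201 - (4.612) = -3.5919.
D < 0, so the roots are the complex-conjugate pair z = (-b +/- i sqrt(-D)) / (2a) = 0.438 +/- 0.8219i.
For a conjugate pair |z|^2 = z * conj(z) = (product of roots) = c/a = 1/(1.153) = 0.867303, so |z| = sqrt(0.867303) = 0.9313 for both roots.
Moduli of all roots: 0.9313, 0.9313.
All moduli strictly greater than 1? No.
Verdict: Not stationary.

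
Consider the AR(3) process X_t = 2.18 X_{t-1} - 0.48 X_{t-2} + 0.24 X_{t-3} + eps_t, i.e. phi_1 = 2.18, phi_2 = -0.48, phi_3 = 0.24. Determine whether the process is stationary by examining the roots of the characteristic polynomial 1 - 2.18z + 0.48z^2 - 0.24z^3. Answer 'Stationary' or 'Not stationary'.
\text{Not stationary}

The AR(p) characteristic polynomial is P(z) = 1 - 2.18z + 0.48z^2 - 0.24z^3.
Stationarity requires all roots to lie outside the unit circle, i.e. |z| > 1 for every root.
Degree 3: look for a simple real root z0 first, then factor out (1 - z/z0) and solve the remaining quadratic.
Testing z0 = 0.5: P(0.5) = 1 + (-2.18)(0.5) + (0.48)(0.5)^2 + (-0.24)(0.5)^3
  = 1 + (-1.09) + (0.12) + (-0.03) = 0.  So z_0 = 0.5 is a root, |z_0| = 0.5.
Divide out the factor (1 - 2 z) = (1 - z/z0) (since 1/z0 = 2):
  P(z) = (1 - 2 z)(1 + (-0.18) z + (0.12) z^2)
  [check: z-coef -0.18 - (2) = -2.18; z^2-coef 0.12 - (2)(-0.18) = 0.48; z^3-coef -(2)(0.12) = -0.24.]
Remaining roots from the quadratic factor 1 + (-0.18) z + (0.12) z^2:
  Set 1 + (-0.18) z + (0.12) z^2 = 0, i.e. a z^2 + b z + c = 0 with a = 0.12, b = -0.18, c = 1.
  Discriminant D = b^2 - 4ac = (-0.18)^2 - 4*(0.12)*1 = 0.0324 - (0.48) = -0.4476.
  D < 0, so the roots are the complex-conjugate pair z = (-b +/- i sqrt(-D)) / (2a) = 0.75 +/- 2.7876i.
  For a conjugate pair |z|^2 = z * conj(z) = (product of roots) = c/a = 1/(0.12) = 8.333333, so |z| = sqrt(8.333333) = 2.8868 for both roots.
Moduli of all roots: 0.5000, 2.8868, 2.8868.
All moduli strictly greater than 1? No.
Verdict: Not stationary.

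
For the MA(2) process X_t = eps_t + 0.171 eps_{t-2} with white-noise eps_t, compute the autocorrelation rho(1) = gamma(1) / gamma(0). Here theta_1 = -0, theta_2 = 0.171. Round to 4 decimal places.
\rho(1) = 0.0000

For an MA(q) process with theta_0 = 1, the autocovariance is
  gamma(k) = sigma^2 * sum_{i=0..q-k} theta_i * theta_{i+k},
and rho(k) = gamma(k) / gamma(0). Sigma^2 cancels.
  numerator   = (1)*(-0) + (-0)*(0.171) = 0.
  denominator = (1)^2 + (-0)^2 + (0.171)^2 = 1.029241.
  rho(1) = 0 / 1.029241 = 0.0000.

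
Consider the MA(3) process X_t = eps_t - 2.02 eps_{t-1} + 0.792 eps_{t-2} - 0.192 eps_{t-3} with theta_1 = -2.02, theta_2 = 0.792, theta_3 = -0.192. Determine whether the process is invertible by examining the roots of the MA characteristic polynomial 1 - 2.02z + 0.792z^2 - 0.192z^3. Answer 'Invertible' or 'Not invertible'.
\text{Not invertible}

The MA(q) characteristic polynomial is P(z) = 1 - 2.02z + 0.792z^2 - 0.192z^3.
Invertibility requires all roots to lie outside the unit circle, i.e. |z| > 1 for every root.
Degree 3: look for a simple real root z0 first, then factor out (1 - z/z0) and solve the remaining quadratic.
Testing z0 = 0.625: P(0.625) = 1 + (-2.02)(0.625) + (0.792)(0.625)^2 + (-0.192)(0.625)^3
  = 1 + (-1.2625) + (0.309375) + (-0.046875) = 0.  So z_0 = 0.625 is a root, |z_0| = 0.625.
Divide out the factor (1 - 1.6 z) = (1 - z/z0) (since 1/z0 = 1.6):
  P(z) = (1 - 1.6 z)(1 + (-0.42) z + (0.12) z^2)
  [check: z-coef -0.42 - (1.6) = -2.02; z^2-coef 0.12 - (1.6)(-0.42) = 0.792; z^3-coef -(1.6)(0.12) = -0.192.]
Remaining roots from the quadratic factor 1 + (-0.42) z + (0.12) z^2:
  Set 1 + (-0.42) z + (0.12) z^2 = 0, i.e. a z^2 + b z + c = 0 with a = 0.12, b = -0.42, c = 1.
  Discriminant D = b^2 - 4ac = (-0.42)^2 - 4*(0.12)*1 = 0.1764 - (0.48) = -0.3036.
  D < 0, so the roots are the complex-conjugate pair z = (-b +/- i sqrt(-D)) / (2a) = 1.75 +/- 2.2958i.
  For a conjugate pair |z|^2 = z * conj(z) = (product of roots) = c/a = 1/(0.12) = 8.333333, so |z| = sqrt(8.333333) = 2.8868 for both roots.
Moduli of all roots: 0.6250, 2.8868, 2.8868.
All moduli strictly greater than 1? No.
Verdict: Not invertible.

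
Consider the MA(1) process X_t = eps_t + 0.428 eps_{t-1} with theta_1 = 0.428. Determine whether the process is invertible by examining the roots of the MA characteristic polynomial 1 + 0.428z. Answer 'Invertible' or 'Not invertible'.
\text{Invertible}

The MA(q) characteristic polynomial is P(z) = 1 + 0.428z.
Invertibility requires all roots to lie outside the unit circle, i.e. |z| > 1 for every root.
This is linear in z: 1 + (0.428) z = 0  =>  z = -1/(0.428) = -2.336449,  |z| = 2.336449.
Moduli of all roots: 2.3364.
All moduli strictly greater than 1? Yes.
Verdict: Invertible.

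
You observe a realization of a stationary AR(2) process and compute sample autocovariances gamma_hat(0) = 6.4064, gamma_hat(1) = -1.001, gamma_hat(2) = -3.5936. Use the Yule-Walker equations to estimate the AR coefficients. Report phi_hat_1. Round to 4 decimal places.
\hat\phi_{1} = -0.2500

The Yule-Walker equations for an AR(p) process read, in matrix form,
  Gamma_p phi = r_p,   with   (Gamma_p)_{ij} = gamma(|i - j|),
                       (r_p)_i = gamma(i),   i,j = 1..p.
Substitute the sample gammas (Toeplitz matrix and right-hand side of size 2):
  Gamma_p = [[6.4064, -1.001], [-1.001, 6.4064]]
  r_p     = [-1.001, -3.5936]
Written out:
  6.4064 phi_1 - 1.001 phi_2 = -1.001
  -1.001 phi_1 + 6.4064 phi_2 = -3.5936
Solve by Cramer's rule:
  det = gamma(0)^2 - gamma(1)^2 = (6.4064)^2 - (-1.001)^2 = 41.04196096 - 1.002001 = 40.03995996
  phi_hat_1 = [gamma(1) gamma(0) - gamma(1) gamma(2)] / det = [(-1.001)(6.4064) - (-1.001)(-3.5936)] / 40.03995996 = -10.01 / 40.03995996 = -0.25
  phi_hat_2 = [gamma(0) gamma(2) - gamma(1)^2] / det = [(6.4064)(-3.5936) - (-1.001)^2] / 40.03995996 = -24.02404004 / 40.03995996 = -0.6
So phi_hat = [-0.2500, -0.6000].
Therefore phi_hat_1 = -0.2500.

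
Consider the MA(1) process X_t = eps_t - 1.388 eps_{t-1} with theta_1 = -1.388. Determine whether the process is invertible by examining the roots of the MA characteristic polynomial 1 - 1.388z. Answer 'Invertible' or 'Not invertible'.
\text{Not invertible}

The MA(q) characteristic polynomial is P(z) = 1 - 1.388z.
Invertibility requires all roots to lie outside the unit circle, i.e. |z| > 1 for every root.
This is linear in z: 1 + (-1.388) z = 0  =>  z = -1/(-1.388) = 0.720461,  |z| = 0.720461.
Moduli of all roots: 0.7205.
All moduli strictly greater than 1? No.
Verdict: Not invertible.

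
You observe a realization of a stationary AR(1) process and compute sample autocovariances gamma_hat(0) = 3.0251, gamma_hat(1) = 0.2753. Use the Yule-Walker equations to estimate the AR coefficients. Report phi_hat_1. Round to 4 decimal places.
\hat\phi_{1} = 0.0910

The Yule-Walker equations for an AR(p) process read, in matrix form,
  Gamma_p phi = r_p,   with   (Gamma_p)_{ij} = gamma(|i - j|),
                       (r_p)_i = gamma(i),   i,j = 1..p.
Substitute the sample gammas (Toeplitz matrix and right-hand side of size 1):
  Gamma_p = [[3.0251]]
  r_p     = [0.2753]
With p = 1 this is the single equation gamma(0) phi_1 = gamma(1):
  phi_hat_1 = gamma(1) / gamma(0) = 0.2753 / 3.0251 = 0.0910.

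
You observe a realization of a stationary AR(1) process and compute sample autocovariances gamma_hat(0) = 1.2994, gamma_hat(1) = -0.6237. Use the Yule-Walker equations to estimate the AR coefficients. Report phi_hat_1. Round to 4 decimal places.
\hat\phi_{1} = -0.4800

The Yule-Walker equations for an AR(p) process read, in matrix form,
  Gamma_p phi = r_p,   with   (Gamma_p)_{ij} = gamma(|i - j|),
                       (r_p)_i = gamma(i),   i,j = 1..p.
Substitute the sample gammas (Toeplitz matrix and right-hand side of size 1):
  Gamma_p = [[1.2994]]
  r_p     = [-0.6237]
With p = 1 this is the single equation gamma(0) phi_1 = gamma(1):
  phi_hat_1 = gamma(1) / gamma(0) = -0.6237 / 1.2994 = -0.4800.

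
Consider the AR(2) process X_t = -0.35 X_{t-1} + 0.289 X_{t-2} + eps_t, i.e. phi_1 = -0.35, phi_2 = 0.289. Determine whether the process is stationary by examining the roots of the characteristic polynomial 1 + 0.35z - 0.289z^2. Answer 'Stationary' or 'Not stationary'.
\text{Stationary}

The AR(p) characteristic polynomial is P(z) = 1 + 0.35z - 0.289z^2.
Stationarity requires all roots to lie outside the unit circle, i.e. |z| > 1 for every root.
Set 1 + (0.35) z + (-0.289) z^2 = 0, i.e. a z^2 + b z + c = 0 with a = -0.289, b = 0.35, c = 1.
Discriminant D = b^2 - 4ac = (0.35)^2 - 4*(-0.289)*1 = 0.1225 - (-1.156) = 1.2785.
D >= 0, so the roots are real: z = (-b +/- sqrt(D)) / (2a) = (-0.35 +/- 1.130708) / (-0.578).
  z_1 = (-0.35 + 1.130708) / (-0.578) = -1.3507,   |z_1| = 1.3507.
  z_2 = (-0.35 - 1.130708) / (-0.578) = 2.5618,   |z_2| = 2.5618.
Moduli of all roots: 1.3507, 2.5618.
All moduli strictly greater than 1? Yes.
Verdict: Stationary.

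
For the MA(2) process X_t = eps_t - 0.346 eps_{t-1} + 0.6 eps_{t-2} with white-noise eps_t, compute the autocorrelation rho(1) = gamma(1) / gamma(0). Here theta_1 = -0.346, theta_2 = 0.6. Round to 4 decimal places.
\rho(1) = -0.3741

For an MA(q) process with theta_0 = 1, the autocovariance is
  gamma(k) = sigma^2 * sum_{i=0..q-k} theta_i * theta_{i+k},
and rho(k) = gamma(k) / gamma(0). Sigma^2 cancels.
  numerator   = (1)*(-0.346) + (-0.346)*(0.6) = -0.5536.
  denominator = (1)^2 + (-0.346)^2 + (0.6)^2 = 1.479716.
  rho(1) = -0.5536 / 1.479716 = -0.3741.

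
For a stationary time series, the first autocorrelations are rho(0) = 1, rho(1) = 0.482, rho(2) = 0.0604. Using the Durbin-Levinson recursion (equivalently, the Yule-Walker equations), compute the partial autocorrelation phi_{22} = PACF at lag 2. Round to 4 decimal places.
\phi_{22} = -0.2240

The PACF at lag k is phi_{kk}, the last component of the solution
to the Yule-Walker system G_k phi = r_k where
  (G_k)_{ij} = rho(|i - j|), (r_k)_i = rho(i), i,j = 1..k.
Equivalently, Durbin-Levinson gives phi_{kk} iteratively:
  phi_{11} = rho(1)
  phi_{kk} = [rho(k) - sum_{j=1..k-1} phi_{k-1,j} rho(k-j)]
            / [1 - sum_{j=1..k-1} phi_{k-1,j} rho(j)],
  phi_{k,j} = phi_{k-1,j} - phi_{kk} phi_{k-1,k-j},  j = 1..k-1.
Step k = 1:
  phi_11 = rho(1) = 0.482.
Step k = 2:
  phi_22 = [rho(2) - phi_11 rho(1)] / [1 - phi_11 rho(1)] = [0.0604 - (0.482)(0.482)] / [1 - (0.482)(0.482)]
         = -0.171924 / 0.767676 = -0.224.
Therefore phi_{22} = -0.2240.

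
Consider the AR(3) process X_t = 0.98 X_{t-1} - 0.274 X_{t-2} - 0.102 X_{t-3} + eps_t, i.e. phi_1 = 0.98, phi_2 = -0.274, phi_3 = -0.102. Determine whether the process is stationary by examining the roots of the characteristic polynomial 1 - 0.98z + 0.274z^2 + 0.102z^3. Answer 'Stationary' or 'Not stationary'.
\text{Stationary}

The AR(p) characteristic polynomial is P(z) = 1 - 0.98z + 0.274z^2 + 0.102z^3.
Stationarity requires all roots to lie outside the unit circle, i.e. |z| > 1 for every root.
Degree 3: look for a simple real root z0 first, then factor out (1 - z/z0) and solve the remaining quadratic.
Testing z0 = -5: P(-5) = 1 + (-0.98)(-5) + (0.274)(-5)^2 + (0.102)(-5)^3
  = 1 + (4.9) + (6.85) + (-12.75) = 0.  So z_0 = -5 is a root, |z_0| = 5.
Divide out the factor (1 + 0.2 z) = (1 - z/z0) (since 1/z0 = -0.2):
  P(z) = (1 + 0.2 z)(1 + (-1.18) z + (0.51) z^2)
  [check: z-coef -1.18 - (-0.2) = -0.98; z^2-coef 0.51 - (-0.2)(-1.18) = 0.274; z^3-coef -(-0.2)(0.51) = 0.102.]
Remaining roots from the quadratic factor 1 + (-1.18) z + (0.51) z^2:
  Set 1 + (-1.18) z + (0.51) z^2 = 0, i.e. a z^2 + b z + c = 0 with a = 0.51, b = -1.18, c = 1.
  Discriminant D = b^2 - 4ac = (-1.18)^2 - 4*(0.51)*1 = 1.3924 - (2.04) = -0.6476.
  D < 0, so the roots are the complex-conjugate pair z = (-b +/- i sqrt(-D)) / (2a) = 1.1569 +/- 0.789i.
  For a conjugate pair |z|^2 = z * conj(z) = (product of roots) = c/a = 1/(0.51) = 1.960784, so |z| = sqrt(1.960784) = 1.4003 for both roots.
Moduli of all roots: 5.0000, 1.4003, 1.4003.
All moduli strictly greater than 1? Yes.
Verdict: Stationary.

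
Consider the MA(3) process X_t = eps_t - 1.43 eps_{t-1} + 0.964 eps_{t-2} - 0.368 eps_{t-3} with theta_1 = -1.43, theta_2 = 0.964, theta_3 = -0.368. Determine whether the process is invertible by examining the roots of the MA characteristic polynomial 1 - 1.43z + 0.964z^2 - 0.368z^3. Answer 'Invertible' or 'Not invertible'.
\text{Invertible}

The MA(q) characteristic polynomial is P(z) = 1 - 1.43z + 0.964z^2 - 0.368z^3.
Invertibility requires all roots to lie outside the unit circle, i.e. |z| > 1 for every root.
Degree 3: look for a simple real root z0 first, then factor out (1 - z/z0) and solve the remaining quadratic.
Testing z0 = 1.25: P(1.25) = 1 + (-1.43)(1.25) + (0.964)(1.25)^2 + (-0.368)(1.25)^3
  = 1 + (-1.7875) + (1.50625) + (-0.71875) = 0.  So z_0 = 1.25 is a root, |z_0| = 1.25.
Divide out the factor (1 - 0.8 z) = (1 - z/z0) (since 1/z0 = 0.8):
  P(z) = (1 - 0.8 z)(1 + (-0.63) z + (0.46) z^2)
  [check: z-coef -0.63 - (0.8) = -1.43; z^2-coef 0.46 - (0.8)(-0.63) = 0.964; z^3-coef -(0.8)(0.46) = -0.368.]
Remaining roots from the quadratic factor 1 + (-0.63) z + (0.46) z^2:
  Set 1 + (-0.63) z + (0.46) z^2 = 0, i.e. a z^2 + b z + c = 0 with a = 0.46, b = -0.63, c = 1.
  Discriminant D = b^2 - 4ac = (-0.63)^2 - 4*(0.46)*1 = 0.3969 - (1.84) = -1.4431.
  D < 0, so the roots are the complex-conjugate pair z = (-b +/- i sqrt(-D)) / (2a) = 0.6848 +/- 1.3058i.
  For a conjugate pair |z|^2 = z * conj(z) = (product of roots) = c/a = 1/(0.46) = 2.173913, so |z| = sqrt(2.173913) = 1.4744 for both roots.
Moduli of all roots: 1.2500, 1.4744, 1.4744.
All moduli strictly greater than 1? Yes.
Verdict: Invertible.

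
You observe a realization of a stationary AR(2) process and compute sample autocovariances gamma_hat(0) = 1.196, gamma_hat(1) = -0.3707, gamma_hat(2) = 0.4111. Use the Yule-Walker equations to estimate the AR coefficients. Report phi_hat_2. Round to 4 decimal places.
\hat\phi_{2} = 0.2740

The Yule-Walker equations for an AR(p) process read, in matrix form,
  Gamma_p phi = r_p,   with   (Gamma_p)_{ij} = gamma(|i - j|),
                       (r_p)_i = gamma(i),   i,j = 1..p.
Substitute the sample gammas (Toeplitz matrix and right-hand side of size 2):
  Gamma_p = [[1.196, -0.3707], [-0.3707, 1.196]]
  r_p     = [-0.3707, 0.4111]
Written out:
  1.196 phi_1 - 0.3707 phi_2 = -0.3707
  -0.3707 phi_1 + 1.196 phi_2 = 0.4111
Solve by Cramer's rule:
  det = gamma(0)^2 - gamma(1)^2 = (1.196)^2 - (-0.3707)^2 = 1.430416 - 0.13741849 = 1.29299751
  phi_hat_1 = [gamma(1) gamma(0) - gamma(1) gamma(2)] / det = [(-0.3707)(1.196) - (-0.3707)(0.4111)] / 1.29299751 = -0.29096243 / 1.29299751 = -0.225
  phi_hat_2 = [gamma(0) gamma(2) - gamma(1)^2] / det = [(1.196)(0.4111) - (-0.3707)^2] / 1.29299751 = 0.35425711 / 1.29299751 = 0.274
So phi_hat = [-0.2250, 0.2740].
Therefore phi_hat_2 = 0.2740.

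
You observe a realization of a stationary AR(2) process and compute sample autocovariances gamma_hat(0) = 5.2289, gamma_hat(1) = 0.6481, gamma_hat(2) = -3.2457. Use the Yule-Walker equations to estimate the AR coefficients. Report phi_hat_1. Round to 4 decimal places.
\hat\phi_{1} = 0.2040

The Yule-Walker equations for an AR(p) process read, in matrix form,
  Gamma_p phi = r_p,   with   (Gamma_p)_{ij} = gamma(|i - j|),
                       (r_p)_i = gamma(i),   i,j = 1..p.
Substitute the sample gammas (Toeplitz matrix and right-hand side of size 2):
  Gamma_p = [[5.2289, 0.6481], [0.6481, 5.2289]]
  r_p     = [0.6481, -3.2457]
Written out:
  5.2289 phi_1 + 0.6481 phi_2 = 0.6481
  0.6481 phi_1 + 5.2289 phi_2 = -3.2457
Solve by Cramer's rule:
  det = gamma(0)^2 - gamma(1)^2 = (5.2289)^2 - (0.6481)^2 = 27.34139521 - 0.42003361 = 26.9213616
  phi_hat_1 = [gamma(1) gamma(0) - gamma(1) gamma(2)] / det = [(0.6481)(5.2289) - (0.6481)(-3.2457)] / 26.9213616 = 5.49238826 / 26.9213616 = 0.204
  phi_hat_2 = [gamma(0) gamma(2) - gamma(1)^2] / det = [(5.2289)(-3.2457) - (0.6481)^2] / 26.9213616 = -17.39147434 / 26.9213616 = -0.646
So phi_hat = [0.2040, -0.6460].
Therefore phi_hat_1 = 0.2040.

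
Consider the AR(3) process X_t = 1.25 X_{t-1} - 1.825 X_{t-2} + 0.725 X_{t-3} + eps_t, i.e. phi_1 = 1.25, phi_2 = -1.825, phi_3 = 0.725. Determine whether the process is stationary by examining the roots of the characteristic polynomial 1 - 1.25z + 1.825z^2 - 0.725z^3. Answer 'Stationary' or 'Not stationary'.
\text{Not stationary}

The AR(p) characteristic polynomial is P(z) = 1 - 1.25z + 1.825z^2 - 0.725z^3.
Stationarity requires all roots to lie outside the unit circle, i.e. |z| > 1 for every root.
Degree 3: look for a simple real root z0 first, then factor out (1 - z/z0) and solve the remaining quadratic.
Testing z0 = 2: P(2) = 1 + (-1.25)(2) + (1.825)(2)^2 + (-0.725)(2)^3
  = 1 + (-2.5) + (7.3) + (-5.8) = 0.  So z_0 = 2 is a root, |z_0| = 2.
Divide out the factor (1 - 0.5 z) = (1 - z/z0) (since 1/z0 = 0.5):
  P(z) = (1 - 0.5 z)(1 + (-0.75) z + (1.45) z^2)
  [check: z-coef -0.75 - (0.5) = -1.25; z^2-coef 1.45 - (0.5)(-0.75) = 1.825; z^3-coef -(0.5)(1.45) = -0.725.]
Remaining roots from the quadratic factor 1 + (-0.75) z + (1.45) z^2:
  Set 1 + (-0.75) z + (1.45) z^2 = 0, i.e. a z^2 + b z + c = 0 with a = 1.45, b = -0.75, c = 1.
  Discriminant D = b^2 - 4ac = (-0.75)^2 - 4*(1.45)*1 = 0.5625 - (5.8) = -5.2375.
  D < 0, so the roots are the complex-conjugate pair z = (-b +/- i sqrt(-D)) / (2a) = 0.2586 +/- 0.7892i.
  For a conjugate pair |z|^2 = z * conj(z) = (product of roots) = c/a = 1/(1.45) = 0.689655, so |z| = sqrt(0.689655) = 0.8305 for both roots.
Moduli of all roots: 2.0000, 0.8305, 0.8305.
All moduli strictly greater than 1? No.
Verdict: Not stationary.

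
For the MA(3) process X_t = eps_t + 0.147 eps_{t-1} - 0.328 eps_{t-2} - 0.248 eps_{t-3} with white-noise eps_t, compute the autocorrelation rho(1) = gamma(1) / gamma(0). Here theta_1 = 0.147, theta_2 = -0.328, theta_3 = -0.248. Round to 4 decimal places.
\rho(1) = 0.1513

For an MA(q) process with theta_0 = 1, the autocovariance is
  gamma(k) = sigma^2 * sum_{i=0..q-k} theta_i * theta_{i+k},
and rho(k) = gamma(k) / gamma(0). Sigma^2 cancels.
  numerator   = (1)*(0.147) + (0.147)*(-0.328) + (-0.328)*(-0.248) = 0.180128.
  denominator = (1)^2 + (0.147)^2 + (-0.328)^2 + (-0.248)^2 = 1.190697.
  rho(1) = 0.180128 / 1.190697 = 0.1513.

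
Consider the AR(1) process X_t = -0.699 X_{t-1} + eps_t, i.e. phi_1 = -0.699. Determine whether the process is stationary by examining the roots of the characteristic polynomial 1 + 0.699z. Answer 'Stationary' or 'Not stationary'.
\text{Stationary}

The AR(p) characteristic polynomial is P(z) = 1 + 0.699z.
Stationarity requires all roots to lie outside the unit circle, i.e. |z| > 1 for every root.
This is linear in z: 1 + (0.699) z = 0  =>  z = -1/(0.699) = -1.430615,  |z| = 1.430615.
Moduli of all roots: 1.4306.
All moduli strictly greater than 1? Yes.
Verdict: Stationary.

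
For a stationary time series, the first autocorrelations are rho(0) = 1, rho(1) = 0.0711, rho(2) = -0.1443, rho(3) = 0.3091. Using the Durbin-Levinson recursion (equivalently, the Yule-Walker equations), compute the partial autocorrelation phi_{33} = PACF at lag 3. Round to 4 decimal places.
\phi_{33} = 0.3409

The PACF at lag k is phi_{kk}, the last component of the solution
to the Yule-Walker system G_k phi = r_k where
  (G_k)_{ij} = rho(|i - j|), (r_k)_i = rho(i), i,j = 1..k.
Equivalently, Durbin-Levinson gives phi_{kk} iteratively:
  phi_{11} = rho(1)
  phi_{kk} = [rho(k) - sum_{j=1..k-1} phi_{k-1,j} rho(k-j)]
            / [1 - sum_{j=1..k-1} phi_{k-1,j} rho(j)],
  phi_{k,j} = phi_{k-1,j} - phi_{kk} phi_{k-1,k-j},  j = 1..k-1.
Step k = 1:
  phi_11 = rho(1) = 0.0711.
Step k = 2:
  phi_22 = [rho(2) - phi_11 rho(1)] / [1 - phi_11 rho(1)] = [-0.1443 - (0.0711)(0.0711)] / [1 - (0.0711)(0.0711)]
         = -0.14935521 / 0.99494479 = -0.150114.
  Update: phi_21 = phi_11 - phi_22 phi_11 = 0.0711 - (-0.150114)(0.0711) = 0.081773.
Step k = 3:
  phi_33 = [rho(3) - phi_21 rho(2) - phi_22 rho(1)] / [1 - phi_21 rho(1) - phi_22 rho(2)]
    numerator   = 0.3091 - (0.081773)(-0.1443) - (-0.150114)(0.0711) = 0.33157297
    denominator = 1 - (0.081773)(0.0711) - (-0.150114)(-0.1443) = 0.97252447
  phi_33 = 0.33157297 / 0.97252447 = 0.3409.
Therefore phi_{33} = 0.3409.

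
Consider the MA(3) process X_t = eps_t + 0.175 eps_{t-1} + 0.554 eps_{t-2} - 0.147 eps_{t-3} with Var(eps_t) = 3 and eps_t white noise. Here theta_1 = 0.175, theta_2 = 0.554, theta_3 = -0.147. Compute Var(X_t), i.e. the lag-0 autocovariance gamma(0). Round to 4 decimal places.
\gamma(0) = 4.0775

For an MA(q) process X_t = eps_t + sum_i theta_i eps_{t-i} with
Var(eps_t) = sigma^2, the variance is
  gamma(0) = sigma^2 * (1 + sum_i theta_i^2).
  sum_i theta_i^2 = (0.175)^2 + (0.554)^2 + (-0.147)^2 = 0.030625 + 0.306916 + 0.021609 = 0.35915.
  gamma(0) = 3 * (1 + 0.35915) = 3 * 1.35915 = 4.07745, which rounds to 4.0775.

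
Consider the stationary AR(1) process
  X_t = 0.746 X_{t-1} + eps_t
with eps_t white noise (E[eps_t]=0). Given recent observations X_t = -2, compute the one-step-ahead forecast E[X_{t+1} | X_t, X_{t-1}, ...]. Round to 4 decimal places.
E[X_{t+1} \mid \mathcal F_t] = -1.4920

For an AR(p) model X_t = c + sum_i phi_i X_{t-i} + eps_t, the
one-step-ahead conditional mean is
  E[X_{t+1} | X_t, ...] = c + sum_i phi_i X_{t+1-i}.
Substitute known values:
  E[X_{t+1} | ...] = (0.746) * (-2)
                   = -1.4920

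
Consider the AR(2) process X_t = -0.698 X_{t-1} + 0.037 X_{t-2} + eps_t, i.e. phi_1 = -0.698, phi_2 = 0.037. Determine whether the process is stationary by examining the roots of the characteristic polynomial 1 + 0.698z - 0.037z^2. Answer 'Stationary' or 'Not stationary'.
\text{Stationary}

The AR(p) characteristic polynomial is P(z) = 1 + 0.698z - 0.037z^2.
Stationarity requires all roots to lie outside the unit circle, i.e. |z| > 1 for every root.
Set 1 + (0.698) z + (-0.037) z^2 = 0, i.e. a z^2 + b z + c = 0 with a = -0.037, b = 0.698, c = 1.
Discriminant D = b^2 - 4ac = (0.698)^2 - 4*(-0.037)*1 = 0.487204 - (-0.148) = 0.635204.
D >= 0, so the roots are real: z = (-b +/- sqrt(D)) / (2a) = (-0.698 +/- 0.796997) / (-0.074).
  z_1 = (-0.698 + 0.796997) / (-0.074) = -1.3378,   |z_1| = 1.3378.
  z_2 = (-0.698 - 0.796997) / (-0.074) = 20.2027,   |z_2| = 20.2027.
Moduli of all roots: 1.3378, 20.2027.
All moduli strictly greater than 1? Yes.
Verdict: Stationary.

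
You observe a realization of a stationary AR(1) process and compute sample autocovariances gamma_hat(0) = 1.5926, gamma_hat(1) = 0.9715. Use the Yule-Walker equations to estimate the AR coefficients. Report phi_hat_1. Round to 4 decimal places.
\hat\phi_{1} = 0.6100

The Yule-Walker equations for an AR(p) process read, in matrix form,
  Gamma_p phi = r_p,   with   (Gamma_p)_{ij} = gamma(|i - j|),
                       (r_p)_i = gamma(i),   i,j = 1..p.
Substitute the sample gammas (Toeplitz matrix and right-hand side of size 1):
  Gamma_p = [[1.5926]]
  r_p     = [0.9715]
With p = 1 this is the single equation gamma(0) phi_1 = gamma(1):
  phi_hat_1 = gamma(1) / gamma(0) = 0.9715 / 1.5926 = 0.6100.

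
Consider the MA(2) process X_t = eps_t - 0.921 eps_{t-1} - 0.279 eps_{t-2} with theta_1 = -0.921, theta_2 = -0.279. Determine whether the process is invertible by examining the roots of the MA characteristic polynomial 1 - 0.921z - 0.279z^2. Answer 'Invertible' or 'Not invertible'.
\text{Not invertible}

The MA(q) characteristic polynomial is P(z) = 1 - 0.921z - 0.279z^2.
Invertibility requires all roots to lie outside the unit circle, i.e. |z| > 1 for every root.
Set 1 + (-0.921) z + (-0.279) z^2 = 0, i.e. a z^2 + b z + c = 0 with a = -0.279, b = -0.921, c = 1.
Discriminant D = b^2 - 4ac = (-0.921)^2 - 4*(-0.279)*1 = 0.848241 - (-1.116) = 1.964241.
D >= 0, so the roots are real: z = (-b +/- sqrt(D)) / (2a) = (0.921 +/- 1.401514) / (-0.558).
  z_1 = (0.921 + 1.401514) / (-0.558) = -4.1622,   |z_1| = 4.1622.
  z_2 = (0.921 - 1.401514) / (-0.558) = 0.8611,   |z_2| = 0.8611.
Moduli of all roots: 4.1622, 0.8611.
All moduli strictly greater than 1? No.
Verdict: Not invertible.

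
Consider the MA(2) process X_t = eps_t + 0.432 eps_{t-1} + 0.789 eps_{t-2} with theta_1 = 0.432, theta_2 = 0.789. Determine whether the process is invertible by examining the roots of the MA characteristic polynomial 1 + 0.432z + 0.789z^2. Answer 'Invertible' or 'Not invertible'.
\text{Invertible}

The MA(q) characteristic polynomial is P(z) = 1 + 0.432z + 0.789z^2.
Invertibility requires all roots to lie outside the unit circle, i.e. |z| > 1 for every root.
Set 1 + (0.432) z + (0.789) z^2 = 0, i.e. a z^2 + b z + c = 0 with a = 0.789, b = 0.432, c = 1.
Discriminant D = b^2 - 4ac = (0.432)^2 - 4*(0.789)*1 = 0.186624 - (3.156) = -2.969376.
D < 0, so the roots are the complex-conjugate pair z = (-b +/- i sqrt(-D)) / (2a) = -0.2738 +/- 1.092i.
For a conjugate pair |z|^2 = z * conj(z) = (product of roots) = c/a = 1/(0.789) = 1.267427, so |z| = sqrt(1.267427) = 1.1258 for both roots.
Moduli of all roots: 1.1258, 1.1258.
All moduli strictly greater than 1? Yes.
Verdict: Invertible.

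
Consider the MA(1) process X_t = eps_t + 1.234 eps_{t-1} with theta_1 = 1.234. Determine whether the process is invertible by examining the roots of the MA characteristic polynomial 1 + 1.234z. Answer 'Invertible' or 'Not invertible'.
\text{Not invertible}

The MA(q) characteristic polynomial is P(z) = 1 + 1.234z.
Invertibility requires all roots to lie outside the unit circle, i.e. |z| > 1 for every root.
This is linear in z: 1 + (1.234) z = 0  =>  z = -1/(1.234) = -0.810373,  |z| = 0.810373.
Moduli of all roots: 0.8104.
All moduli strictly greater than 1? No.
Verdict: Not invertible.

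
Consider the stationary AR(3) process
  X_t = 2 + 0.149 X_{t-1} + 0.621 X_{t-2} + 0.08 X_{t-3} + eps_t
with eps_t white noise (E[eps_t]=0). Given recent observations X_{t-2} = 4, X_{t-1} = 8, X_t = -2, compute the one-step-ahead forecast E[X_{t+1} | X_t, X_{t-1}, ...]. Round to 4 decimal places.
E[X_{t+1} \mid \mathcal F_t] = 6.9900

For an AR(p) model X_t = c + sum_i phi_i X_{t-i} + eps_t, the
one-step-ahead conditional mean is
  E[X_{t+1} | X_t, ...] = c + sum_i phi_i X_{t+1-i}.
Substitute known values:
  E[X_{t+1} | ...] = 2 + (0.149) * (-2) + (0.621) * (8) + (0.08) * (4)
                   = 6.9900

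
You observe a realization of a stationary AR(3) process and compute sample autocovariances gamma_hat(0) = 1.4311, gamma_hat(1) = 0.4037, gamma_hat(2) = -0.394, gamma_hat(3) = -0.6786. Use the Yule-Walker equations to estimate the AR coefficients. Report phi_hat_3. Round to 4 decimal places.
\hat\phi_{3} = -0.3290

The Yule-Walker equations for an AR(p) process read, in matrix form,
  Gamma_p phi = r_p,   with   (Gamma_p)_{ij} = gamma(|i - j|),
                       (r_p)_i = gamma(i),   i,j = 1..p.
Substitute the sample gammas (Toeplitz matrix and right-hand side of size 3):
  Gamma_p = [[1.4311, 0.4037, -0.394], [0.4037, 1.4311, 0.4037], [-0.394, 0.4037, 1.4311]]
  r_p     = [0.4037, -0.394, -0.6786]
Written out (R1..R3):
  (R1) 1.4311 phi_1 + 0.4037 phi_2 - 0.394 phi_3 = 0.4037
  (R2) 0.4037 phi_1 + 1.4311 phi_2 + 0.4037 phi_3 = -0.394
  (R3) -0.394 phi_1 + 0.4037 phi_2 + 1.4311 phi_3 = -0.6786
Gaussian elimination:
  R2 <- R2 - (0.4037/1.4311) R1 = R2 - (0.282091) R1:  1.31722 phi_2 + 0.514844 phi_3 = -0.50788
  R3 <- R3 - (-0.394/1.4311) R1 = R3 - (-0.275313) R1:  0.514844 phi_2 + 1.322627 phi_3 = -0.567456
  R3 <- R3 - (0.514844/1.31722) R2 = R3 - (0.390856) R2:  1.121397 phi_3 = -0.368948
Back-substitution:
  phi_hat_3 = -0.368948 / 1.121397 = -0.329008
  phi_hat_2 = (-0.50788 - (0.514844)(-0.329008)) / 1.31722 = -0.256975
  phi_hat_1 = (0.4037 - (0.4037)(-0.256975) - (-0.394)(-0.329008)) / 1.4311 = 0.264001
So phi_hat = [0.2640, -0.2570, -0.3290].
Therefore phi_hat_3 = -0.3290.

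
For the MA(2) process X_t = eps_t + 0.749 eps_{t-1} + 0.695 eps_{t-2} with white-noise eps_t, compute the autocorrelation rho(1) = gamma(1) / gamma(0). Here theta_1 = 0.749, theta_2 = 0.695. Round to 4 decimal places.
\rho(1) = 0.6211

For an MA(q) process with theta_0 = 1, the autocovariance is
  gamma(k) = sigma^2 * sum_{i=0..q-k} theta_i * theta_{i+k},
and rho(k) = gamma(k) / gamma(0). Sigma^2 cancels.
  numerator   = (1)*(0.749) + (0.749)*(0.695) = 1.269555.
  denominator = (1)^2 + (0.749)^2 + (0.695)^2 = 2.044026.
  rho(1) = 1.269555 / 2.044026 = 0.6211.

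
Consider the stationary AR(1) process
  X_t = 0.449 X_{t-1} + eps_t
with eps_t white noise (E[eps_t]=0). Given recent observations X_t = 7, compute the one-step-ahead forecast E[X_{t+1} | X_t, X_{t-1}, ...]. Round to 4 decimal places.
E[X_{t+1} \mid \mathcal F_t] = 3.1430

For an AR(p) model X_t = c + sum_i phi_i X_{t-i} + eps_t, the
one-step-ahead conditional mean is
  E[X_{t+1} | X_t, ...] = c + sum_i phi_i X_{t+1-i}.
Substitute known values:
  E[X_{t+1} | ...] = (0.449) * (7)
                   = 3.1430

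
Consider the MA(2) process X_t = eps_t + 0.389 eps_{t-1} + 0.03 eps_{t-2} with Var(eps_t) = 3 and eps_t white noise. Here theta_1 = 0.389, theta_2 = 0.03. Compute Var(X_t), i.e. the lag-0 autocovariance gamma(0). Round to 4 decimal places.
\gamma(0) = 3.4567

For an MA(q) process X_t = eps_t + sum_i theta_i eps_{t-i} with
Var(eps_t) = sigma^2, the variance is
  gamma(0) = sigma^2 * (1 + sum_i theta_i^2).
  sum_i theta_i^2 = (0.389)^2 + (0.03)^2 = 0.151321 + 0.0009 = 0.152221.
  gamma(0) = 3 * (1 + 0.152221) = 3 * 1.152221 = 3.456663, which rounds to 3.4567.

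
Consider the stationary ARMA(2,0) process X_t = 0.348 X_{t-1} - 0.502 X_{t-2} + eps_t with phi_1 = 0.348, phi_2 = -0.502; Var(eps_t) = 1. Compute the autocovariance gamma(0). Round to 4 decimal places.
\gamma(0) = 1.4127

Multiply the model equation by X_{t-k} and take expectations. With theta_0 = psi_0 = 1 and psi_j the MA(infinity) weights, this gives
  gamma(k) - sum_i phi_i gamma(k-i) = c_k,
  c_k = sigma^2 * sum_{j=k..q} theta_j psi_{j-k}   (c_k = 0 for k > q),
using gamma(-m) = gamma(m).
Pure AR (q = 0): c_0 = sigma^2 = 1, c_k = 0 for k >= 1.
Equations for k = 0, 1, 2 (AR order 2, c_2 = 0):
  (E0) gamma(0) = phi_1 gamma(1) + phi_2 gamma(2) + c_0
  (E1) gamma(1) = phi_1 gamma(0) + phi_2 gamma(1) + c_1
  (E2) gamma(2) = phi_1 gamma(1) + phi_2 gamma(0)
From (E1): gamma(1) = A gamma(0) + B with
  A = phi_1 / (1 - phi_2) = 0.348 / 1.502 = 0.231691,   B = c_1 / (1 - phi_2) = 0 / 1.502 = 0.
Insert (E2) into (E0): gamma(0) (1 - phi_2^2) = phi_1 (1 + phi_2) gamma(1) + c_0.
  phi_1 (1 + phi_2) = (0.348)(0.498) = 0.173304,   1 - phi_2^2 = 0.747996.
Replace gamma(1) by A gamma(0) + B and collect gamma(0):
  gamma(0) [0.747996 - (0.173304)(0.231691)] = c_0 = 1
  gamma(0) * 0.707843 = 1
  gamma(0) = 1 / 0.707843 = 1.412743.
Therefore gamma(0) = 1.4127 (to 4 decimal places).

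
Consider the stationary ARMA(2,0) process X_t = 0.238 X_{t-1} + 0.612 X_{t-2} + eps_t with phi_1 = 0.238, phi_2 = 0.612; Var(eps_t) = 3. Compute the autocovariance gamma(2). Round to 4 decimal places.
\gamma(2) = 5.8289

Multiply the model equation by X_{t-k} and take expectations. With theta_0 = psi_0 = 1 and psi_j the MA(infinity) weights, this gives
  gamma(k) - sum_i phi_i gamma(k-i) = c_k,
  c_k = sigma^2 * sum_{j=k..q} theta_j psi_{j-k}   (c_k = 0 for k > q),
using gamma(-m) = gamma(m).
Pure AR (q = 0): c_0 = sigma^2 = 3, c_k = 0 for k >= 1.
Equations for k = 0, 1, 2 (AR order 2, c_2 = 0):
  (E0) gamma(0) = phi_1 gamma(1) + phi_2 gamma(2) + c_0
  (E1) gamma(1) = phi_1 gamma(0) + phi_2 gamma(1) + c_1
  (E2) gamma(2) = phi_1 gamma(1) + phi_2 gamma(0)
From (E1): gamma(1) = A gamma(0) + B with
  A = phi_1 / (1 - phi_2) = 0.238 / 0.388 = 0.613402,   B = c_1 / (1 - phi_2) = 0 / 0.388 = 0.
Insert (E2) into (E0): gamma(0) (1 - phi_2^2) = phi_1 (1 + phi_2) gamma(1) + c_0.
  phi_1 (1 + phi_2) = (0.238)(1.612) = 0.383656,   1 - phi_2^2 = 0.625456.
Replace gamma(1) by A gamma(0) + B and collect gamma(0):
  gamma(0) [0.625456 - (0.383656)(0.613402)] = c_0 = 3
  gamma(0) * 0.390121 = 3
  gamma(0) = 3 / 0.390121 = 7.689929.
  gamma(1) = A gamma(0) = (0.613402)(7.689929) = 4.717019.
  gamma(2) = phi_1 gamma(1) + phi_2 gamma(0) = (0.238)(4.717019) + (0.612)(7.689929) = 5.828887.
Therefore gamma(2) = 5.8289 (to 4 decimal places).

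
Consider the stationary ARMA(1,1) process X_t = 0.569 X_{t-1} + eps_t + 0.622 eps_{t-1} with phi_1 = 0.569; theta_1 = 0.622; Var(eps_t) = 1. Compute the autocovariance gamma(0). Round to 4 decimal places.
\gamma(0) = 3.0976

Multiply the model equation by X_{t-k} and take expectations. With theta_0 = psi_0 = 1 and psi_j the MA(infinity) weights, this gives
  gamma(k) - sum_i phi_i gamma(k-i) = c_k,
  c_k = sigma^2 * sum_{j=k..q} theta_j psi_{j-k}   (c_k = 0 for k > q),
using gamma(-m) = gamma(m).
psi-weights needed (psi_j = theta_j + sum_i phi_i psi_{j-i}):
  psi_1 = theta_1 + phi_1 = 0.622 + (0.569) = 1.191
Right-hand sides:
  c_0 = sigma^2 (1 + theta_1 psi_1) = 1 * (1 + (0.622)(1.191)) = 1 * 1.740802 = 1.740802
  c_1 = sigma^2 theta_1 = 1 * (0.622) = 0.622
  c_2 = 0
Equations for k = 0 and k = 1 (AR order 1):
  gamma(0) = phi_1 gamma(1) + c_0
  gamma(1) = phi_1 gamma(0) + c_1
Substituting the second into the first: gamma(0) (1 - phi_1^2) = c_0 + phi_1 c_1, so
  gamma(0) = (c_0 + phi_1 c_1) / (1 - phi_1^2) = (1.740802 + (0.569)(0.622)) / (1 - (0.569)^2) = 2.09472 / 0.676239 = 3.097603.
Therefore gamma(0) = 3.0976 (to 4 decimal places).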